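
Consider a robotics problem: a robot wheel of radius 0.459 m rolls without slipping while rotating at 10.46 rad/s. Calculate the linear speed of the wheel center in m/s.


v = omega * r = 10.46 * 0.459 = 4.8011

4.8011 m/s


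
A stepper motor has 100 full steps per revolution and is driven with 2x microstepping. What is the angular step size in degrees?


step = 360/(100*2) = 360/200 = 1.8000

1.8000 degrees


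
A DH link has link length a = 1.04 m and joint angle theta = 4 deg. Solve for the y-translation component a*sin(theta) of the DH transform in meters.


a*sin(theta) = 1.04*sin(4 deg) = 0.0725

0.0725 m


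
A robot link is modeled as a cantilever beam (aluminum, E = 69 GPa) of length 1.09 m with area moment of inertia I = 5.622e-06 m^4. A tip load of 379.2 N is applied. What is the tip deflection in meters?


delta = F*L^3/(3*E*I) = 379.2*1.09^3/(3*6.900e+10*5.622e-06)
      = 491.0749968/1163754 = 4.2197e-04

4.2197e-04 m


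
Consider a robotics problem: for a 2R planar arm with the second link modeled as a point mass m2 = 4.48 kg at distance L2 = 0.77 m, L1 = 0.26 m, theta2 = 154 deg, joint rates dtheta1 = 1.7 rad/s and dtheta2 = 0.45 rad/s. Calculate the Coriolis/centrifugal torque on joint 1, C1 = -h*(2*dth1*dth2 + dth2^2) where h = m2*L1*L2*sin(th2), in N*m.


h = m2*L1*L2*sin(th2) = 4.48*0.26*0.77*sin(154 deg) = 0.393173
C1 = -h*(2*1.7*0.45 + 0.45^2) = -0.393173*1.7325 = -0.6812

-0.6812 N*m


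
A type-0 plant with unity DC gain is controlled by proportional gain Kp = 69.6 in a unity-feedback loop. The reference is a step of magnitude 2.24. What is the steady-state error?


e_ss = R/(1 + Kp) = 2.24/(1 + 69.6) = 2.24/70.6000 = 0.0317

0.0317


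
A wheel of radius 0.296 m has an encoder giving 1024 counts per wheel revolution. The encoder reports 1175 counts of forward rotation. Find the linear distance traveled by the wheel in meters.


revs = 1175/1024 = 1.147461
d = revs * 2*pi*r = 1.147461 * 2*pi*0.296 = 2.1341

2.1341 m


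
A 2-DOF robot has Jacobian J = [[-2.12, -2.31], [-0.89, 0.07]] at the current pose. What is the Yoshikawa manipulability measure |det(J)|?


det(J) = -2.12*0.07 - (-2.31)*(-0.89) = -2.2043
|det(J)| = 2.2043

2.2043


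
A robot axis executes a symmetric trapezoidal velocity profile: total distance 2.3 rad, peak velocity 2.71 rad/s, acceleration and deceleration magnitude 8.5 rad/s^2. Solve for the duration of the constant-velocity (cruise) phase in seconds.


t_acc = v/a = 0.318824 s, d_acc = v^2/(2a) = 0.432006 rad each
d_cruise = 2.3 - 2*0.432006 = 1.435988 rad
t_cruise = d_cruise/v = 1.435988/2.71 = 0.5299

0.5299 s


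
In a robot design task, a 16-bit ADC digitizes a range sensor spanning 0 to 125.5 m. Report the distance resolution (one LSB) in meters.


res = range / 2^n = 125.5/2^16 = 125.5/65536 = 0.0019

0.0019 m


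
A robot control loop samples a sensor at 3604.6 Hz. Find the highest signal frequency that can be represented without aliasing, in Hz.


f_max = f_s/2 = 3604.6/2 = 1802.3000

1802.3000 Hz


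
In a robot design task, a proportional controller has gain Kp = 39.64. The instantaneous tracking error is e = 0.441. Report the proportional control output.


u_P = Kp * e = 39.64 * 0.441 = 17.4812

17.4812


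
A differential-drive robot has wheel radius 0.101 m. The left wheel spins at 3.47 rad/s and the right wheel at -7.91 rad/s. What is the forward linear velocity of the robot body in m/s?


v = r*(wR + wL)/2 = 0.101*(-7.91 + 3.47)/2 = -0.2242

-0.2242 m/s


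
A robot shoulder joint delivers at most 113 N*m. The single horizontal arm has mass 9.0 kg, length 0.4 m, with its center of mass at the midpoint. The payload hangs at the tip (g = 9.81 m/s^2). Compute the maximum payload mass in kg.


tau_arm = m_arm*g*(L/2) = 9.0*9.81*0.4/2 = 17.6580 N*m
tau_payload = tau_max - tau_arm = 113 - 17.6580 = 95.3420
m_payload = tau_payload / (g*L) = 95.3420 / (9.81*0.4) = 24.2971

24.2971 kg


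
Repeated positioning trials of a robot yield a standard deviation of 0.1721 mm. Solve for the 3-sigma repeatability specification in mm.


repeatability = 3*sigma = 3*0.1721 = 0.5163

0.5163 mm


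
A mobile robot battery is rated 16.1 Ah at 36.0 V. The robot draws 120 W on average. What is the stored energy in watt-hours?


E = capacity * V = 16.1*36.0 = 579.6000

579.6000 Wh


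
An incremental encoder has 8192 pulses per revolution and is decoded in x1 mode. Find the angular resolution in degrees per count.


resolution = 360 / (PPR * 1) = 360 / 8192 = 0.0439

0.0439 degrees


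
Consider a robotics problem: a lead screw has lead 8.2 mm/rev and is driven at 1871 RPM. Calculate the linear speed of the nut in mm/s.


v = lead * (RPM/60) = 8.2*1871/60 = 255.7033

255.7033 mm/s


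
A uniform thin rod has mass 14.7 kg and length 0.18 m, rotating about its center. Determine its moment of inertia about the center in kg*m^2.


I = (1/12)*m*L^2 = (1/12)*14.7*0.18^2 = 0.0397

0.0397 kg*m^2


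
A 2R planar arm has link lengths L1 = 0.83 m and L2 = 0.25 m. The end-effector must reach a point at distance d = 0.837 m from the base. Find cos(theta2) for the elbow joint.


cos(th2) = (d^2 - L1^2 - L2^2)/(2*L1*L2) = (0.837^2 - 0.83^2 - 0.25^2)/(2*0.83*0.25) = -0.1225

-0.1225


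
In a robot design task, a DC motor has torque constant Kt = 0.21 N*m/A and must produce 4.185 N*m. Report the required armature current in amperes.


I = tau / Kt = 4.185/0.21 = 19.9286

19.9286 A


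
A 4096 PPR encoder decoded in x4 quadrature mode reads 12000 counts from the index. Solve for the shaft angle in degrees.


angle = counts * 360 / (PPR*4) = 12000 * 360 / 16384 = 263.6719

263.6719 degrees


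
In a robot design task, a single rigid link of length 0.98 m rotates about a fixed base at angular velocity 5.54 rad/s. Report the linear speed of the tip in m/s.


v = L*omega = 0.98 * 5.54 = 5.4292

5.4292 m/s


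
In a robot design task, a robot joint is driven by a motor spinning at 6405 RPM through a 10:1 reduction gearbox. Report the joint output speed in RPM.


omega_joint = omega_motor / N = 6405 / 10 = 640.5000

640.5000 RPM


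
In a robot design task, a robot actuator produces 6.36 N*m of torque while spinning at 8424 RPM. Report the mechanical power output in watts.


omega = 8424 * 2*pi/60 = 882.159217 rad/s
P = tau * omega = 6.36 * 882.159217 = 5610.5326

5610.5326 W


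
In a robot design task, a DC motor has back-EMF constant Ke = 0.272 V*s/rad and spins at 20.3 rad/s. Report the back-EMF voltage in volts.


V_emf = Ke * omega = 0.272*20.3 = 5.5216

5.5216 V


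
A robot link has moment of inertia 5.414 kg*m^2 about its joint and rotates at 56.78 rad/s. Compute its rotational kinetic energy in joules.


KE = (1/2)*I*omega^2 = 0.5*5.414*56.78^2 = 8727.2825

8727.2825 J


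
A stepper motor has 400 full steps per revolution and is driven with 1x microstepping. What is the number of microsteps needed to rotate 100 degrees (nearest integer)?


step_size = 360/(400*1) = 360/400 = 0.900000 deg
n = 100/(360/400) = 100*400/360 = 111.1111 -> 111

111 steps


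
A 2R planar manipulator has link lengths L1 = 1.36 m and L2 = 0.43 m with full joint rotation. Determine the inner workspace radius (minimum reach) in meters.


r_min = |L1 - L2| = |1.36 - 0.43| = 0.9300

0.9300 m


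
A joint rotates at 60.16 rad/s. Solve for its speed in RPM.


RPM = 60.16 * 60/(2*pi) = 574.4857

574.4857 RPM


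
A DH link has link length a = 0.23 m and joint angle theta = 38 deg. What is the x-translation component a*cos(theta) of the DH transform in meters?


a*cos(theta) = 0.23*cos(38 deg) = 0.1812

0.1812 m


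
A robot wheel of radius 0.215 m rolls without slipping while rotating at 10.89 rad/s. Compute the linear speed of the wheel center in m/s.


v = omega * r = 10.89 * 0.215 = 2.3414

2.3414 m/s


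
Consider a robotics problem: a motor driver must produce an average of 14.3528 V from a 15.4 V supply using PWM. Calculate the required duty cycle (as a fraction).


D = V_avg/V_supply = 14.3528/15.4 = 0.9320

0.9320


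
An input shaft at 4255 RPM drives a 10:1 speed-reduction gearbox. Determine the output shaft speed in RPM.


omega_out = omega_in / N = 4255 / 10 = 425.5000

425.5000 RPM


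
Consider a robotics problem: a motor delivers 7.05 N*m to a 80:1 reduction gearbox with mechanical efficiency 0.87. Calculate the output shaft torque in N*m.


tau_out = tau_in * N * eta = 7.05 * 80 * 0.87 = 490.6800

490.6800 N*m


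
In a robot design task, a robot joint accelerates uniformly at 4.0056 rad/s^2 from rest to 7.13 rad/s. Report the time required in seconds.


t = delta_omega / alpha = 7.13 / 4.0056 = 1.7800

1.7800 s


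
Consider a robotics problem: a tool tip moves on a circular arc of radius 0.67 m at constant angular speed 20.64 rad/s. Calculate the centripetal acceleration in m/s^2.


a_c = omega^2 * r = 20.64^2 * 0.67 = 285.4264

285.4264 m/s^2


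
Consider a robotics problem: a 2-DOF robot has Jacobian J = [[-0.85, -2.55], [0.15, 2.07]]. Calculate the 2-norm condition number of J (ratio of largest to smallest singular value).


JJ^T eigenvalues: trace(JJ^T) = 11.5324, det(JJ^T) = det(J)^2 = 1.89612900
s_max^2 = (11.5324 + sqrt(125.41173376))/2 = 11.36556902
s_min^2 = (11.5324 - sqrt(125.41173376))/2 = 0.16683098
kappa = s_max/s_min = sqrt(11.36556902/0.16683098) = 8.2539

8.2539


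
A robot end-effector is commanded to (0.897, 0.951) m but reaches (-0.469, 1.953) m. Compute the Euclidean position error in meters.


dx = -0.469 - (0.897) = -1.3660, dy = 1.953 - (0.951) = 1.0020
err = sqrt(1.865956 + 1.004004) = 1.6941

1.6941 m


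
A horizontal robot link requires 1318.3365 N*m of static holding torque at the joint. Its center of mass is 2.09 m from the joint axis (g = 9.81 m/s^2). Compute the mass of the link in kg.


m = tau / (g*L) = 1318.3365 / (9.81 * 2.09) = 64.3000

64.3000 kg


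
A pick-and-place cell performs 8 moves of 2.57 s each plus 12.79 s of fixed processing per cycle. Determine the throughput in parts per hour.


T_cycle = 8*2.57 + 12.79 = 33.3500 s
rate = 3600/T = 107.9460

107.9460 parts/hour


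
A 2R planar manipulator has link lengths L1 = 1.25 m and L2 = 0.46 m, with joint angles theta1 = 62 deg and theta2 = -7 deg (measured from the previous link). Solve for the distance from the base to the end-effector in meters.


x = L1*cos(th1) + L2*cos(th1+th2) = 0.850685
y = L1*sin(th1) + L2*sin(th1+th2) = 1.480494
d = sqrt(x^2 + y^2) = sqrt(0.723665 + 2.191862) = 1.7075

1.7075 m


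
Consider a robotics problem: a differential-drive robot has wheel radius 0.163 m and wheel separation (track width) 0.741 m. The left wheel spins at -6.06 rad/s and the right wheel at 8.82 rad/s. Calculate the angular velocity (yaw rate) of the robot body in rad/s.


omega = r*(wR - wL)/L = 0.163*(8.82 - (-6.06))/0.741 = 3.2732

3.2732 rad/s


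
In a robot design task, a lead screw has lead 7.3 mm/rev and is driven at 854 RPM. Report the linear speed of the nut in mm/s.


v = lead * (RPM/60) = 7.3*854/60 = 103.9033

103.9033 mm/s


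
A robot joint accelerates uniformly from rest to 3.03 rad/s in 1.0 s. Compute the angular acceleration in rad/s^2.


alpha = delta_omega / t = 3.03 / 1.0 = 3.0300

3.0300 rad/s^2


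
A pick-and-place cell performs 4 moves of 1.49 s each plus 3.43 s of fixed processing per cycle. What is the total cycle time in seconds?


T = 4*1.49 + 3.43 = 9.3900

9.3900 s


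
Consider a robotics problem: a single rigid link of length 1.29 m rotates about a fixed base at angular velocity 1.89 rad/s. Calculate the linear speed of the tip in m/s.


v = L*omega = 1.29 * 1.89 = 2.4381

2.4381 m/s


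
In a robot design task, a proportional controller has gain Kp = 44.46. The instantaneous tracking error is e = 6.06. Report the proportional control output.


u_P = Kp * e = 44.46 * 6.06 = 269.4276

269.4276


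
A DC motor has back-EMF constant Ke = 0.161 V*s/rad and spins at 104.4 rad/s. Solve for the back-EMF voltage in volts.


V_emf = Ke * omega = 0.161*104.4 = 16.8084

16.8084 V


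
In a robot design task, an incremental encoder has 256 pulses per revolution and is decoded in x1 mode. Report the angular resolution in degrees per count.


resolution = 360 / (PPR * 1) = 360 / 256 = 1.4062

1.4062 degrees


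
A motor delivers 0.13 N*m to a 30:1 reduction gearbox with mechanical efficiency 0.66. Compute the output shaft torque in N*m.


tau_out = tau_in * N * eta = 0.13 * 30 * 0.66 = 2.5740

2.5740 N*m


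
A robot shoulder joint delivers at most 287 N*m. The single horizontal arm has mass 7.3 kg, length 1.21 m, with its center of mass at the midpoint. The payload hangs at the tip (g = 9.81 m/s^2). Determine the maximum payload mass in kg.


tau_arm = m_arm*g*(L/2) = 7.3*9.81*1.21/2 = 43.3259 N*m
tau_payload = tau_max - tau_arm = 287 - 43.3259 = 243.6741
m_payload = tau_payload / (g*L) = 243.6741 / (9.81*1.21) = 20.5284

20.5284 kg


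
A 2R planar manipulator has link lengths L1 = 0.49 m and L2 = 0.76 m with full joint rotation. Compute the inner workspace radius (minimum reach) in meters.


r_min = |L1 - L2| = |0.49 - 0.76| = 0.2700

0.2700 m


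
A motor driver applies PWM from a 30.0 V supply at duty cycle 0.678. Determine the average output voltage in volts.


V_avg = V_supply * D = 30.0*0.678 = 20.3400

20.3400 V


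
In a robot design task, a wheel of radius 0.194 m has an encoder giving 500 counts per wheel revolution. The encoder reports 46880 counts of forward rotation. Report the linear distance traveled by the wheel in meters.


revs = 46880/500 = 93.760000
d = revs * 2*pi*r = 93.760000 * 2*pi*0.194 = 114.2876

114.2876 m


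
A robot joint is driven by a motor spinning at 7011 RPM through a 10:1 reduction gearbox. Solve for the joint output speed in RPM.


omega_joint = omega_motor / N = 7011 / 10 = 701.1000

701.1000 RPM


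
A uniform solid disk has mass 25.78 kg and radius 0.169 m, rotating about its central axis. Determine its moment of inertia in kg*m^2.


I = (1/2)*m*R^2 = 0.5*25.78*0.169^2 = 0.3682

0.3682 kg*m^2


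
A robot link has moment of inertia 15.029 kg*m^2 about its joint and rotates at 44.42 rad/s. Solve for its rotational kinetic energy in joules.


KE = (1/2)*I*omega^2 = 0.5*15.029*44.42^2 = 14827.1335

14827.1335 J


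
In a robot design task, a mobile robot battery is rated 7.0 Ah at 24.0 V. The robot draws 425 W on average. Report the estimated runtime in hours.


E = 7.0*24.0 = 168.0000 Wh
t = E/P = 168.0000/425 = 0.3953

0.3953 hours


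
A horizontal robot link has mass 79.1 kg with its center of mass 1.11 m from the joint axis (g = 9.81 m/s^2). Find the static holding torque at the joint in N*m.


tau = m*g*L = 79.1 * 9.81 * 1.11 = 861.3278

861.3278 N*m


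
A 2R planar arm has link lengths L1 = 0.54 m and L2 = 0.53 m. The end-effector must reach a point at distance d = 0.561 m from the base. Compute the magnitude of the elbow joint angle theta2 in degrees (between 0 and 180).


cos(th2) = (d^2 - L1^2 - L2^2)/(2*L1*L2) = (0.561^2 - 0.54^2 - 0.53^2)/(2*0.54*0.53) = -0.45034766
th2 = acos(-0.45034766) = 116.7660 deg

116.7660 degrees


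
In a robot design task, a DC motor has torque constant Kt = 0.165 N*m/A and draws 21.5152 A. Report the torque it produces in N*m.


tau = Kt * I = 0.165*21.5152 = 3.5500

3.5500 N*m


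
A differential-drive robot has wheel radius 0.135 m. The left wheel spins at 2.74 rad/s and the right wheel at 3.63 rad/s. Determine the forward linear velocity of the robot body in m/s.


v = r*(wR + wL)/2 = 0.135*(3.63 + 2.74)/2 = 0.4300

0.4300 m/s


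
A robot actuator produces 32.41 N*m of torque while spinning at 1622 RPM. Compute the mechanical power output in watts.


omega = 1622 * 2*pi/60 = 169.855443 rad/s
P = tau * omega = 32.41 * 169.855443 = 5505.0149

5505.0149 W


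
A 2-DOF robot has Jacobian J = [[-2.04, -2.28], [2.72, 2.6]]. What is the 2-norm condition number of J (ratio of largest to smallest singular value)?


JJ^T eigenvalues: trace(JJ^T) = 23.5184, det(JJ^T) = det(J)^2 = 0.80568576
s_max^2 = (23.5184 + sqrt(549.89239552))/2 = 23.48409228
s_min^2 = (23.5184 - sqrt(549.89239552))/2 = 0.03430772
kappa = s_max/s_min = sqrt(23.48409228/0.03430772) = 26.1632

26.1632


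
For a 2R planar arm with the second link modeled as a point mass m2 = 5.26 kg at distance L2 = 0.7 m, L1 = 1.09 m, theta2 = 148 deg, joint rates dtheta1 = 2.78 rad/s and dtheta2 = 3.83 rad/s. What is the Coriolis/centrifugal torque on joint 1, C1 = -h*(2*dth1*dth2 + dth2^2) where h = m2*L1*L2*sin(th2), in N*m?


h = m2*L1*L2*sin(th2) = 5.26*1.09*0.7*sin(148 deg) = 2.126767
C1 = -h*(2*2.78*3.83 + 3.83^2) = -2.126767*35.9637 = -76.4864

-76.4864 N*m


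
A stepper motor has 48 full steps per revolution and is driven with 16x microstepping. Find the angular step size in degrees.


step = 360/(48*16) = 360/768 = 0.4688

0.4688 degrees


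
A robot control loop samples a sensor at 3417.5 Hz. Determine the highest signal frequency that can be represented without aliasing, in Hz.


f_max = f_s/2 = 3417.5/2 = 1708.7500

1708.7500 Hz


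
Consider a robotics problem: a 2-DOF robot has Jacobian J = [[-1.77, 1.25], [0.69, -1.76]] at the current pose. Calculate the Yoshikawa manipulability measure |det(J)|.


det(J) = -1.77*-1.76 - (1.25)*(0.69) = 2.2527
|det(J)| = 2.2527

2.2527


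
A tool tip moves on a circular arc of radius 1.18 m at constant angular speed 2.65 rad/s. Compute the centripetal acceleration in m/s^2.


a_c = omega^2 * r = 2.65^2 * 1.18 = 8.2866

8.2866 m/s^2


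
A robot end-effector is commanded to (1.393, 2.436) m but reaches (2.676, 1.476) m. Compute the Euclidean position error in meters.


dx = 2.676 - (1.393) = 1.2830, dy = 1.476 - (2.436) = -0.9600
err = sqrt(1.646089 + 0.921600) = 1.6024

1.6024 m


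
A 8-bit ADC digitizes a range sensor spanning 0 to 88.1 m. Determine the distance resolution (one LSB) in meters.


res = range / 2^n = 88.1/2^8 = 88.1/256 = 0.3441

0.3441 m


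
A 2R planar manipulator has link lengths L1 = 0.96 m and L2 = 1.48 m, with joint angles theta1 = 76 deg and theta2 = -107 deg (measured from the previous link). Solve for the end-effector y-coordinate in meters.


y = L1*sin(th1) + L2*sin(th1+th2) = 0.96*sin(76 deg) + 1.48*sin(-31 deg) = 0.1692

0.1692 m


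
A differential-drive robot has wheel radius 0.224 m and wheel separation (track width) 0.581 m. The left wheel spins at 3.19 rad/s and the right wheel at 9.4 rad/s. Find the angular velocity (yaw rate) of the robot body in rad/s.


omega = r*(wR - wL)/L = 0.224*(9.4 - (3.19))/0.581 = 2.3942

2.3942 rad/s


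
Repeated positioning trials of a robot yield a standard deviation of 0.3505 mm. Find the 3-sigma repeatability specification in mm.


repeatability = 3*sigma = 3*0.3505 = 1.0515

1.0515 mm


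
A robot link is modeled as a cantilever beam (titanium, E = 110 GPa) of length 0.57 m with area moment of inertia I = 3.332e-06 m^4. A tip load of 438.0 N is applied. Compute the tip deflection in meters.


delta = F*L^3/(3*E*I) = 438.0*0.57^3/(3*1.100e+11*3.332e-06)
      = 81.114534/1099560 = 7.3770e-05

7.3770e-05 m


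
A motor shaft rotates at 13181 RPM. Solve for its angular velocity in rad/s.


omega = 13181 * 2*pi/60 = 1380.3111

1380.3111 rad/s


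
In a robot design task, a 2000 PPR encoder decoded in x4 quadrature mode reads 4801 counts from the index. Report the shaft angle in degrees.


angle = counts * 360 / (PPR*4) = 4801 * 360 / 8000 = 216.0450

216.0450 degrees


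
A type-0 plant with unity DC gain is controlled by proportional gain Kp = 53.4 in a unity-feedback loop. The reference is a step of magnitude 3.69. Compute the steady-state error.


e_ss = R/(1 + Kp) = 3.69/(1 + 53.4) = 3.69/54.4000 = 0.0678

0.0678


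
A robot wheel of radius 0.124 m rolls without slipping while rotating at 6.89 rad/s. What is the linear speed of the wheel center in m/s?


v = omega * r = 6.89 * 0.124 = 0.8544

0.8544 m/s


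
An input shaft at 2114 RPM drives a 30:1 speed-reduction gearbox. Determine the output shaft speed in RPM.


omega_out = omega_in / N = 2114 / 30 = 70.4667

70.4667 RPM


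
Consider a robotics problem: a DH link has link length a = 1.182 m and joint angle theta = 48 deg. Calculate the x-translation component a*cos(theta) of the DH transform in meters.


a*cos(theta) = 1.182*cos(48 deg) = 0.7909

0.7909 m


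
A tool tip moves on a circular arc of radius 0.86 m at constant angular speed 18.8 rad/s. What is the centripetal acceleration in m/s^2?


a_c = omega^2 * r = 18.8^2 * 0.86 = 303.9584

303.9584 m/s^2


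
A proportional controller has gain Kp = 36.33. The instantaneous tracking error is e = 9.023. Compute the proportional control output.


u_P = Kp * e = 36.33 * 9.023 = 327.8056

327.8056


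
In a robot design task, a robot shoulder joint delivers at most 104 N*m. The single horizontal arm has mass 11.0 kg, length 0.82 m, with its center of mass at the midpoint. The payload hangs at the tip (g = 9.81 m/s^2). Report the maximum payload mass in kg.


tau_arm = m_arm*g*(L/2) = 11.0*9.81*0.82/2 = 44.2431 N*m
tau_payload = tau_max - tau_arm = 104 - 44.2431 = 59.7569
m_payload = tau_payload / (g*L) = 59.7569 / (9.81*0.82) = 7.4286

7.4286 kg


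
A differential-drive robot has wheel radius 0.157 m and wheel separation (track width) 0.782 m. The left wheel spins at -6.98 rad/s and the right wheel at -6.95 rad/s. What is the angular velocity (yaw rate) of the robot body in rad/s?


omega = r*(wR - wL)/L = 0.157*(-6.95 - (-6.98))/0.782 = 0.0060

0.0060 rad/s


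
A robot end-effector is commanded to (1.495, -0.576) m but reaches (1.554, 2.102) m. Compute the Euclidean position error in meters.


dx = 1.554 - (1.495) = 0.0590, dy = 2.102 - (-0.576) = 2.6780
err = sqrt(0.003481 + 7.171684) = 2.6786

2.6786 m


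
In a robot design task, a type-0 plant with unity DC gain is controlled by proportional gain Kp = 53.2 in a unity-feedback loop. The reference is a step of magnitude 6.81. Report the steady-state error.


e_ss = R/(1 + Kp) = 6.81/(1 + 53.2) = 6.81/54.2000 = 0.1256

0.1256


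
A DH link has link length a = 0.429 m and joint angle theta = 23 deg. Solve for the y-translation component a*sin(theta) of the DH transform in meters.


a*sin(theta) = 0.429*sin(23 deg) = 0.1676

0.1676 m


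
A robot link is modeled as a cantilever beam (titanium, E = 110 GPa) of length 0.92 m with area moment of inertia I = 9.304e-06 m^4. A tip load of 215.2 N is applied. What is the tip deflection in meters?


delta = F*L^3/(3*E*I) = 215.2*0.92^3/(3*1.100e+11*9.304e-06)
      = 167.5736576/3070320 = 5.4579e-05

5.4579e-05 m


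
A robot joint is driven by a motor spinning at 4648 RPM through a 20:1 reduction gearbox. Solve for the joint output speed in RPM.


omega_joint = omega_motor / N = 4648 / 20 = 232.4000

232.4000 RPM


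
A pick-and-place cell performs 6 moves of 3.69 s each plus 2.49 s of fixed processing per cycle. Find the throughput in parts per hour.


T_cycle = 6*3.69 + 2.49 = 24.6300 s
rate = 3600/T = 146.1632

146.1632 parts/hour


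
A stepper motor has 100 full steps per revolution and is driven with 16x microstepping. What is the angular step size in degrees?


step = 360/(100*16) = 360/1600 = 0.2250

0.2250 degrees


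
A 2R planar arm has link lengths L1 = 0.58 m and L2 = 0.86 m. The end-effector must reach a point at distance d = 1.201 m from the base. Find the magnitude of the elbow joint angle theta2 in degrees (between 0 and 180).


cos(th2) = (d^2 - L1^2 - L2^2)/(2*L1*L2) = (1.201^2 - 0.58^2 - 0.86^2)/(2*0.58*0.86) = 0.36728248
th2 = acos(0.36728248) = 68.4519 deg

68.4519 degrees


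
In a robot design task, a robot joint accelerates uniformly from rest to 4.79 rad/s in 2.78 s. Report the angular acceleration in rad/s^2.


alpha = delta_omega / t = 4.79 / 2.78 = 1.7230

1.7230 rad/s^2


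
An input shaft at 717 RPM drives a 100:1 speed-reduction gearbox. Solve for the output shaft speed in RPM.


omega_out = omega_in / N = 717 / 100 = 7.1700

7.1700 RPM


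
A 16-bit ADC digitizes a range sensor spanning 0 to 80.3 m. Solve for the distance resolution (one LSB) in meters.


res = range / 2^n = 80.3/2^16 = 80.3/65536 = 0.0012

0.0012 m


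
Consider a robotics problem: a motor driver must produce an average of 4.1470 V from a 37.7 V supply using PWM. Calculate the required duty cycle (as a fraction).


D = V_avg/V_supply = 4.1470/37.7 = 0.1100

0.1100


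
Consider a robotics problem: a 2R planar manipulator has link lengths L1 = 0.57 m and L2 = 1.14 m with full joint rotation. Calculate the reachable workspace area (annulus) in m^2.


r_max = L1 + L2 = 1.7100, r_min = |L1 - L2| = 0.5700
A = pi*(r_max^2 - r_min^2) = pi*(2.9241 - 0.3249) = 8.1656

8.1656 m^2


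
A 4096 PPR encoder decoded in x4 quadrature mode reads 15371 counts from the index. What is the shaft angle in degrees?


angle = counts * 360 / (PPR*4) = 15371 * 360 / 16384 = 337.7417

337.7417 degrees


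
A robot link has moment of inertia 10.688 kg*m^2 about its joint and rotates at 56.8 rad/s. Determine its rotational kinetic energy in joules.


KE = (1/2)*I*omega^2 = 0.5*10.688*56.8^2 = 17241.0266

17241.0266 J


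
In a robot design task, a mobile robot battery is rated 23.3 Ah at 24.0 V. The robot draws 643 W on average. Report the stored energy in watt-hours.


E = capacity * V = 23.3*24.0 = 559.2000

559.2000 Wh


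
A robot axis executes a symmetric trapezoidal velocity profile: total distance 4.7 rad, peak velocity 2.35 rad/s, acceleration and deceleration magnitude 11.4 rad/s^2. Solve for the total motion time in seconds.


t_acc = v/a = 2.35/11.4 = 0.206140 s
d_acc = v^2/(2a) = 0.242215 rad (each ramp)
d_cruise = 4.7 - 2*0.242215 = 4.215570 rad
t_cruise = 4.215570/2.35 = 1.793860 s
t_total = 2*0.206140 + 1.793860 = 2.2061

2.2061 s


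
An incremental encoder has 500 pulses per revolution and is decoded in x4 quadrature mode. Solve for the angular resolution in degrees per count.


resolution = 360 / (PPR * 4) = 360 / 2000 = 0.1800

0.1800 degrees


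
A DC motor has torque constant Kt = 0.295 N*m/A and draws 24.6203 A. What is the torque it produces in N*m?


tau = Kt * I = 0.295*24.6203 = 7.2630

7.2630 N*m


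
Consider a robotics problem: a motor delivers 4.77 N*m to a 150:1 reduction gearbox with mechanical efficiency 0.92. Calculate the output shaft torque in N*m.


tau_out = tau_in * N * eta = 4.77 * 150 * 0.92 = 658.2600

658.2600 N*m


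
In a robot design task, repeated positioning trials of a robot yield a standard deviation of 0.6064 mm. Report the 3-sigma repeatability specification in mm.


repeatability = 3*sigma = 3*0.6064 = 1.8192

1.8192 mm


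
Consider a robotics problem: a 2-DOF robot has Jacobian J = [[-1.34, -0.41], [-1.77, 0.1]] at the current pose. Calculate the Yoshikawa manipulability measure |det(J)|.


det(J) = -1.34*0.1 - (-0.41)*(-1.77) = -0.8597
|det(J)| = 0.8597

0.8597


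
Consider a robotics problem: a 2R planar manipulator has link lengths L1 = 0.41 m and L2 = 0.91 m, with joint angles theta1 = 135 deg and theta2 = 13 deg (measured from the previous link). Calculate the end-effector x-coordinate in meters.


x = L1*cos(th1) + L2*cos(th1+th2) = 0.41*cos(135 deg) + 0.91*cos(148 deg) = -1.0616

-1.0616 m


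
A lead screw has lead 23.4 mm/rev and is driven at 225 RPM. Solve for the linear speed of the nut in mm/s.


v = lead * (RPM/60) = 23.4*225/60 = 87.7500

87.7500 mm/s


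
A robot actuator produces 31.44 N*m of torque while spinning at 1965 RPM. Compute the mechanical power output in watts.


omega = 1965 * 2*pi/60 = 205.774319 rad/s
P = tau * omega = 31.44 * 205.774319 = 6469.5446

6469.5446 W


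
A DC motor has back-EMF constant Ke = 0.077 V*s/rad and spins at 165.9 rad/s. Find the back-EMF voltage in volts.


V_emf = Ke * omega = 0.077*165.9 = 12.7743

12.7743 V


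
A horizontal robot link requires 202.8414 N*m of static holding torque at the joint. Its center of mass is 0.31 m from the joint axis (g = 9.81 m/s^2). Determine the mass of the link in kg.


m = tau / (g*L) = 202.8414 / (9.81 * 0.31) = 66.7000

66.7000 kg


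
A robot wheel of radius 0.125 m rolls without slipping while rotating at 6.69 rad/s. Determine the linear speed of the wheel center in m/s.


v = omega * r = 6.69 * 0.125 = 0.8363

0.8363 m/s


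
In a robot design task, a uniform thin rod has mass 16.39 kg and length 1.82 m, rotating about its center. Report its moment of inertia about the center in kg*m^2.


I = (1/12)*m*L^2 = (1/12)*16.39*1.82^2 = 4.5242

4.5242 kg*m^2


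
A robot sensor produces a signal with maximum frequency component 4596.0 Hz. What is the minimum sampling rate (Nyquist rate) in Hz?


f_s,min = 2*f_max = 2*4596.0 = 9192.0000

9192.0000 Hz


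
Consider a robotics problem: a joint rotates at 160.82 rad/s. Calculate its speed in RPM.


RPM = 160.82 * 60/(2*pi) = 1535.7179

1535.7179 RPM


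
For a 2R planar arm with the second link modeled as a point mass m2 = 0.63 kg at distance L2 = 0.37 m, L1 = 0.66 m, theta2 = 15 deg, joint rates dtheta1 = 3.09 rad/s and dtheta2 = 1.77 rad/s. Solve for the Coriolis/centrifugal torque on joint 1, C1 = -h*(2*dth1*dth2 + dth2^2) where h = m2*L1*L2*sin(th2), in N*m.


h = m2*L1*L2*sin(th2) = 0.63*0.66*0.37*sin(15 deg) = 0.039818
C1 = -h*(2*3.09*1.77 + 1.77^2) = -0.039818*14.0715 = -0.5603

-0.5603 N*m


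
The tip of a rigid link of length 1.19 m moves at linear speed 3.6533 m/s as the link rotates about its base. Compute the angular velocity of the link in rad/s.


omega = v / L = 3.6533 / 1.19 = 3.0700

3.0700 rad/s


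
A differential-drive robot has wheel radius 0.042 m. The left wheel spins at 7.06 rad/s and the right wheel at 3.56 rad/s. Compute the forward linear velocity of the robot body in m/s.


v = r*(wR + wL)/2 = 0.042*(3.56 + 7.06)/2 = 0.2230

0.2230 m/s


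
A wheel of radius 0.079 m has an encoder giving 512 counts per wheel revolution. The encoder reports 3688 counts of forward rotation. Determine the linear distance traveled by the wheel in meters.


revs = 3688/512 = 7.203125
d = revs * 2*pi*r = 7.203125 * 2*pi*0.079 = 3.5754

3.5754 m


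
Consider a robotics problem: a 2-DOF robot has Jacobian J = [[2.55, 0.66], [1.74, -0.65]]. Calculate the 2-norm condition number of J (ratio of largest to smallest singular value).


JJ^T eigenvalues: trace(JJ^T) = 10.3882, det(JJ^T) = det(J)^2 = 7.87307481
s_max^2 = (10.3882 + sqrt(76.42240000))/2 = 9.56509531
s_min^2 = (10.3882 - sqrt(76.42240000))/2 = 0.82310469
kappa = s_max/s_min = sqrt(9.56509531/0.82310469) = 3.4089

3.4089


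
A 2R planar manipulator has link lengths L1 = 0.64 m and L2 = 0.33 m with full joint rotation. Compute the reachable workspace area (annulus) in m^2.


r_max = L1 + L2 = 0.9700, r_min = |L1 - L2| = 0.3100
A = pi*(r_max^2 - r_min^2) = pi*(0.9409 - 0.0961) = 2.6540

2.6540 m^2


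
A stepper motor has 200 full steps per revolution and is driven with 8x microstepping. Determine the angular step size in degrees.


step = 360/(200*8) = 360/1600 = 0.2250

0.2250 degrees


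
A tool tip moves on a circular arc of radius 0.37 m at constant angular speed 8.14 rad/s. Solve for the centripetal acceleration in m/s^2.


a_c = omega^2 * r = 8.14^2 * 0.37 = 24.5161

24.5161 m/s^2


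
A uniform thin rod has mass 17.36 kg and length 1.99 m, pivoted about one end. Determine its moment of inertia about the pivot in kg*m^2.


I = (1/3)*m*L^2 = (1/3)*17.36*1.99^2 = 22.9158

22.9158 kg*m^2


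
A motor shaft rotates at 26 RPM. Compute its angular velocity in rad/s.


omega = 26 * 2*pi/60 = 2.7227

2.7227 rad/s


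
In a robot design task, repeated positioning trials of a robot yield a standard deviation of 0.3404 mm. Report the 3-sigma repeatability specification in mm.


repeatability = 3*sigma = 3*0.3404 = 1.0212

1.0212 mm


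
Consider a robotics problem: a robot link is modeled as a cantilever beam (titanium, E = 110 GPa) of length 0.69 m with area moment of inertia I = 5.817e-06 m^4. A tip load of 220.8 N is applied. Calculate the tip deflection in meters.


delta = F*L^3/(3*E*I) = 220.8*0.69^3/(3*1.100e+11*5.817e-06)
      = 72.5347872/1919610 = 3.7786e-05

3.7786e-05 m


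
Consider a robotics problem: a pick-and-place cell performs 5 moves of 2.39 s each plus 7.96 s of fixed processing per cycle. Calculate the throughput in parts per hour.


T_cycle = 5*2.39 + 7.96 = 19.9100 s
rate = 3600/T = 180.8137

180.8137 parts/hour


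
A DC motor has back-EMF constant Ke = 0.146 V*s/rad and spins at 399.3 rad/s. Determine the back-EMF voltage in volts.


V_emf = Ke * omega = 0.146*399.3 = 58.2978

58.2978 V


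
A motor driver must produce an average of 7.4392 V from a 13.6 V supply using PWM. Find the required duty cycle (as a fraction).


D = V_avg/V_supply = 7.4392/13.6 = 0.5470

0.5470


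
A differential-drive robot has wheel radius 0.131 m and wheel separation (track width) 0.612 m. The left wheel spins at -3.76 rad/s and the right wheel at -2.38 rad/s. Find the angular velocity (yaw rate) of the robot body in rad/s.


omega = r*(wR - wL)/L = 0.131*(-2.38 - (-3.76))/0.612 = 0.2954

0.2954 rad/s


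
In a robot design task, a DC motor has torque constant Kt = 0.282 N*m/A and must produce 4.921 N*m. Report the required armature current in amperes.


I = tau / Kt = 4.921/0.282 = 17.4504

17.4504 A


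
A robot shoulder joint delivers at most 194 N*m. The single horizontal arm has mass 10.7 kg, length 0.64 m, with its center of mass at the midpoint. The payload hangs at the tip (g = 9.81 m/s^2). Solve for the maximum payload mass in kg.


tau_arm = m_arm*g*(L/2) = 10.7*9.81*0.64/2 = 33.5894 N*m
tau_payload = tau_max - tau_arm = 194 - 33.5894 = 160.4106
m_payload = tau_payload / (g*L) = 160.4106 / (9.81*0.64) = 25.5496

25.5496 kg


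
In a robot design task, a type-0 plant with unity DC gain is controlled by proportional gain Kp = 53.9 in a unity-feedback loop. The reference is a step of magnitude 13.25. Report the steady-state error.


e_ss = R/(1 + Kp) = 13.25/(1 + 53.9) = 13.25/54.9000 = 0.2413

0.2413


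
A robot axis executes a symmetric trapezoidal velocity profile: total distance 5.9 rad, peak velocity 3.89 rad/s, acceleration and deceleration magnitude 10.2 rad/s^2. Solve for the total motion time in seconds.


t_acc = v/a = 3.89/10.2 = 0.381373 s
d_acc = v^2/(2a) = 0.741770 rad (each ramp)
d_cruise = 5.9 - 2*0.741770 = 4.416460 rad
t_cruise = 4.416460/3.89 = 1.135337 s
t_total = 2*0.381373 + 1.135337 = 1.8981

1.8981 s


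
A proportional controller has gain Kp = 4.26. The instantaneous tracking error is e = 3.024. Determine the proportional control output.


u_P = Kp * e = 4.26 * 3.024 = 12.8822

12.8822


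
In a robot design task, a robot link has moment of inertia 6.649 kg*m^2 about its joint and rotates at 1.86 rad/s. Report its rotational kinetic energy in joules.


KE = (1/2)*I*omega^2 = 0.5*6.649*1.86^2 = 11.5014

11.5014 J


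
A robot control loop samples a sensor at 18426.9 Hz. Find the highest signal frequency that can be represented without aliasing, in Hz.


f_max = f_s/2 = 18426.9/2 = 9213.4500

9213.4500 Hz


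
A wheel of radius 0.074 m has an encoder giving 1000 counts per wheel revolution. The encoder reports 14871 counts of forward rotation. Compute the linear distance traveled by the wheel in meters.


revs = 14871/1000 = 14.871000
d = revs * 2*pi*r = 14.871000 * 2*pi*0.074 = 6.9144

6.9144 m


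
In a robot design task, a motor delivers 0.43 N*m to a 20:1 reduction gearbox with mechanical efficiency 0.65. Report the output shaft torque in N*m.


tau_out = tau_in * N * eta = 0.43 * 20 * 0.65 = 5.5900

5.5900 N*m


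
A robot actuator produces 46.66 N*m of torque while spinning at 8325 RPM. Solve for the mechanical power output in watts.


omega = 8325 * 2*pi/60 = 871.791961 rad/s
P = tau * omega = 46.66 * 871.791961 = 40677.8129

40677.8129 W


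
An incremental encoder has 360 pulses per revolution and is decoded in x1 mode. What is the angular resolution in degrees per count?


resolution = 360 / (PPR * 1) = 360 / 360 = 1.0000

1.0000 degrees


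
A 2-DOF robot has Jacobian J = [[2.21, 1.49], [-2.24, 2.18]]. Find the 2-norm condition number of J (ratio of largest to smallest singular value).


JJ^T eigenvalues: trace(JJ^T) = 16.8742, det(JJ^T) = det(J)^2 = 66.51054916
s_max^2 = (16.8742 + sqrt(18.69642900))/2 = 10.59906837
s_min^2 = (16.8742 - sqrt(18.69642900))/2 = 6.27513163
kappa = s_max/s_min = sqrt(10.59906837/6.27513163) = 1.2996

1.2996


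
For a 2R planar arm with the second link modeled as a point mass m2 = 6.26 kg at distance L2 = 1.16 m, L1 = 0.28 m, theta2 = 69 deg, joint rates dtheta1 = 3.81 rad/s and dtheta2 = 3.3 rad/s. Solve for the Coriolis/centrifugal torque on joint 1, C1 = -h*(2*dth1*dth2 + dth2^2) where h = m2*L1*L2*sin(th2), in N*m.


h = m2*L1*L2*sin(th2) = 6.26*0.28*1.16*sin(69 deg) = 1.898201
C1 = -h*(2*3.81*3.3 + 3.3^2) = -1.898201*36.0360 = -68.4036

-68.4036 N*m


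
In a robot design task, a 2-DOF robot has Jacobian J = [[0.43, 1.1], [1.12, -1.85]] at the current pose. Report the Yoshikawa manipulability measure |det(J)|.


det(J) = 0.43*-1.85 - (1.1)*(1.12) = -2.0275
|det(J)| = 2.0275

2.0275


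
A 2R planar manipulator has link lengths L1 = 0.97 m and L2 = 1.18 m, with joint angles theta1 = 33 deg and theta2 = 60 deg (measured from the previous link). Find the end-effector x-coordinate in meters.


x = L1*cos(th1) + L2*cos(th1+th2) = 0.97*cos(33 deg) + 1.18*cos(93 deg) = 0.7518

0.7518 m


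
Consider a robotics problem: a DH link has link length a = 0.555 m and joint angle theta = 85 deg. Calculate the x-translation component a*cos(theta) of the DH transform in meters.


a*cos(theta) = 0.555*cos(85 deg) = 0.0484

0.0484 m


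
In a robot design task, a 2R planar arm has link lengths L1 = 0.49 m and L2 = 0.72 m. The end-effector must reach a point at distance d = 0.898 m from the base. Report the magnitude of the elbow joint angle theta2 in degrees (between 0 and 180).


cos(th2) = (d^2 - L1^2 - L2^2)/(2*L1*L2) = (0.898^2 - 0.49^2 - 0.72^2)/(2*0.49*0.72) = 0.06789116
th2 = acos(0.06789116) = 86.1071 deg

86.1071 degrees


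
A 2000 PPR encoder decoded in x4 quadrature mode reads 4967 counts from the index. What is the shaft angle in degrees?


angle = counts * 360 / (PPR*4) = 4967 * 360 / 8000 = 223.5150

223.5150 degrees


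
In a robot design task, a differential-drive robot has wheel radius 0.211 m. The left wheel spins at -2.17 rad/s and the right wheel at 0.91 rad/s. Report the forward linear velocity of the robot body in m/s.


v = r*(wR + wL)/2 = 0.211*(0.91 + -2.17)/2 = -0.1329

-0.1329 m/s


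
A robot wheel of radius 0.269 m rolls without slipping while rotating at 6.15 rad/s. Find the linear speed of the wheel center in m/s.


v = omega * r = 6.15 * 0.269 = 1.6544

1.6544 m/s


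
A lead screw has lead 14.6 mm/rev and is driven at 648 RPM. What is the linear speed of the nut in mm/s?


v = lead * (RPM/60) = 14.6*648/60 = 157.6800

157.6800 mm/s


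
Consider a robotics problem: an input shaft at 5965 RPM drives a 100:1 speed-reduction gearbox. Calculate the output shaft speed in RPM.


omega_out = omega_in / N = 5965 / 100 = 59.6500

59.6500 RPM


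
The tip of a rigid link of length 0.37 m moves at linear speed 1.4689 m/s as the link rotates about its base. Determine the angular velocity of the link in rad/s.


omega = v / L = 1.4689 / 0.37 = 3.9700

3.9700 rad/s
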